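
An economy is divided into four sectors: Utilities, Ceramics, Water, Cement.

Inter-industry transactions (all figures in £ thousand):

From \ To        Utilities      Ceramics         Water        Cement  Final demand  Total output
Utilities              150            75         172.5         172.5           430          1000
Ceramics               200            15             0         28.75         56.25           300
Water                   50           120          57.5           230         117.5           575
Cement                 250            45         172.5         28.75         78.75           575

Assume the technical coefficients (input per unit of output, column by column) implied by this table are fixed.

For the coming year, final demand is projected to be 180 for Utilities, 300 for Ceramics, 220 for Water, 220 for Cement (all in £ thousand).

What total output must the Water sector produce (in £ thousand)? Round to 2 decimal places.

x_3 = 961.37

Technical coefficients a_ij = z_ij / X_j:
  a_11 = 150/1000 = 0.15, a_21 = 200/1000 = 0.20, a_31 = 50/1000 = 0.05, a_41 = 250/1000 = 0.25
  a_12 = 75/300 = 0.25, a_22 = 15/300 = 0.05, a_32 = 120/300 = 0.40, a_42 = 45/300 = 0.15
  a_13 = 172.5/575 = 0.30, a_23 = 0/575 = 0.00, a_33 = 57.5/575 = 0.10, a_43 = 172.5/575 = 0.30
  a_14 = 172.5/575 = 0.30, a_24 = 28.75/575 = 0.05, a_34 = 230/575 = 0.40, a_44 = 28.75/575 = 0.05
I − A =
  [   0.85    -0.25    -0.30    -0.30]
  [  -0.20     0.95     0.00    -0.05]
  [  -0.05    -0.40     0.90    -0.40]
  [  -0.25    -0.15    -0.30     0.95]
Compute the cofactors C_ij = (−1)^(i+j)·(3×3 minor ij) of I−A; the adjugate is their transpose:
adj(I−A) = Cᵀ =
  [ 0.685500   0.392250   0.357750   0.387750]
  [ 0.159000   0.508500   0.091500   0.115500]
  [ 0.232750   0.383125   0.629875   0.358875]
  [ 0.279000   0.304500   0.307500   0.643500]
det(I−A) = Σ_j (I−A)_1j·C_1j = (0.85)(0.685500) + (-0.25)(0.159000) + (-0.30)(0.232750) + (-0.30)(0.279000) = 0.3894
(I − A)⁻¹ = adj(I−A) / det(I−A) ≈
  [   1.7604     1.0073     0.9187     0.9958]
  [   0.4083     1.3059     0.2350     0.2966]
  [   0.5977     0.9839     1.6176     0.9216]
  [   0.7165     0.7820     0.7897     1.6525]
x = (I − A)⁻¹ d = adj(I−A)·d / det(I−A), with det(I−A) = 0.3894:
  x_1 = (0.685500·180 + 0.392250·300 + 0.357750·220 + 0.387750·220) / 0.3894 = 405.075 / 0.3894 ≈ 1040.25
  x_2 = (0.159000·180 + 0.508500·300 + 0.091500·220 + 0.115500·220) / 0.3894 = 226.71 / 0.3894 ≈ 582.20
  x_3 = (0.232750·180 + 0.383125·300 + 0.629875·220 + 0.358875·220) / 0.3894 = 374.3575 / 0.3894 ≈ 961.37
  x_4 = (0.279000·180 + 0.304500·300 + 0.307500·220 + 0.643500·220) / 0.3894 = 350.79 / 0.3894 ≈ 900.85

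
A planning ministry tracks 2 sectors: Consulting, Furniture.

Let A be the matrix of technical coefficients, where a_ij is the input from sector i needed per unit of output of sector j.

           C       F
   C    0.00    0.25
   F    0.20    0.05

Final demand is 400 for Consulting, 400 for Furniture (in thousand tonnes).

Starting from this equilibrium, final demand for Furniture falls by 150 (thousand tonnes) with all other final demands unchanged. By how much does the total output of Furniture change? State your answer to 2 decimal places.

I − A =
  [   1.00    -0.25]
  [  -0.20     0.95]
det(I−A) = (1.00)(0.95) − (-0.25)(-0.20) = 0.9000
adj(I−A) = [[0.95, 0.25], [0.20, 1.00]]
(I − A)⁻¹ = adj(I−A) / det(I−A) ≈
  [   1.0556     0.2778]
  [   0.2222     1.1111]
Δx = (I − A)⁻¹ Δd with Δd having -150 in the Furniture component and 0 elsewhere.
So Δx_F = L_FF · (-150), where L_FF = adj(I−A)_FF / det(I−A) = 1.00 / 0.9000.
Δx_F = 1.00 × (-150) / 0.9000 = -150.00 / 0.9000 ≈ -166.67.

Δx_F = -166.67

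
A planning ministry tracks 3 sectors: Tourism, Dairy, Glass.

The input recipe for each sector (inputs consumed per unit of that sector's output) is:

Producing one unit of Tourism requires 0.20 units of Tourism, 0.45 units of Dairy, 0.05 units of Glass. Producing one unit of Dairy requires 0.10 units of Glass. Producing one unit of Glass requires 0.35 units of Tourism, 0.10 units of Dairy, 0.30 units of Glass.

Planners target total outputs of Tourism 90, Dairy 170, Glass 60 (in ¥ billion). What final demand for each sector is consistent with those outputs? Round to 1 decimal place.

I − A =
  [   0.80     0.00    -0.35]
  [  -0.45     1.00    -0.10]
  [  -0.05    -0.10     0.70]
d = (I − A) x:
  d_T = (+0.80)·90 + (+0.00)·170 + (-0.35)·60 = 51.0
  d_D = (-0.45)·90 + (+1.00)·170 + (-0.10)·60 = 123.5
  d_G = (-0.05)·90 + (-0.10)·170 + (+0.70)·60 = 20.5

d_T = 51.0, d_D = 123.5, d_G = 20.5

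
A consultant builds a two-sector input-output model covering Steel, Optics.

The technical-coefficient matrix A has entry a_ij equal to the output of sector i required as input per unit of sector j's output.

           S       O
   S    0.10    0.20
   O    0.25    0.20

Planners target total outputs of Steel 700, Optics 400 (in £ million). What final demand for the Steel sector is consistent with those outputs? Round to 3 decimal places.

d_S = 550.000

I − A =
  [   0.90    -0.20]
  [  -0.25     0.80]
d = (I − A) x:
  d_S = (+0.90)·700 + (-0.20)·400 = 550.000
  d_O = (-0.25)·700 + (+0.80)·400 = 145.000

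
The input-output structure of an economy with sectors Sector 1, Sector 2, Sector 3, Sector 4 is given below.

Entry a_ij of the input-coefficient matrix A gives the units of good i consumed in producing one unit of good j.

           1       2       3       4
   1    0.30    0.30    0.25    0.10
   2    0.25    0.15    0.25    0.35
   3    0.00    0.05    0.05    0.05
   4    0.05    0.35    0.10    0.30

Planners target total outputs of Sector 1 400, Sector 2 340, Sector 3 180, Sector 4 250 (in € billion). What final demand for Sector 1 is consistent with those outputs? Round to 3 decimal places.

d_1 = 108.000

I − A =
  [   0.70    -0.30    -0.25    -0.10]
  [  -0.25     0.85    -0.25    -0.35]
  [   0.00    -0.05     0.95    -0.05]
  [  -0.05    -0.35    -0.10     0.70]
d = (I − A) x:
  d_1 = (+0.70)·400 + (-0.30)·340 + (-0.25)·180 + (-0.10)·250 = 108.000
  d_2 = (-0.25)·400 + (+0.85)·340 + (-0.25)·180 + (-0.35)·250 = 56.500
  d_3 = (+0.00)·400 + (-0.05)·340 + (+0.95)·180 + (-0.05)·250 = 141.500
  d_4 = (-0.05)·400 + (-0.35)·340 + (-0.10)·180 + (+0.70)·250 = 18.000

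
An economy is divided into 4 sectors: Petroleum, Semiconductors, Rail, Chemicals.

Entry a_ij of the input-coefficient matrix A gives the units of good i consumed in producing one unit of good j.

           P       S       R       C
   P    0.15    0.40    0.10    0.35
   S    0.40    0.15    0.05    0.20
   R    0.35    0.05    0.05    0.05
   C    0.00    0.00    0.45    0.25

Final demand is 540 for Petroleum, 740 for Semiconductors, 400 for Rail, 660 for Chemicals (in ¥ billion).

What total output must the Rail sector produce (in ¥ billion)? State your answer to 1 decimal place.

x_R = 1768.2

I − A =
  [   0.85    -0.40    -0.10    -0.35]
  [  -0.40     0.85    -0.05    -0.20]
  [  -0.35    -0.05     0.95    -0.05]
  [   0.00     0.00    -0.45     0.75]
Compute the cofactors C_ij = (−1)^(i+j)·(3×3 minor ij) of I−A; the adjugate is their transpose:
adj(I−A) = Cᵀ =
  [ 0.580125   0.287625   0.248625   0.364000]
  [ 0.320625   0.505125   0.201375   0.297750]
  [ 0.238125   0.136875   0.421875   0.175750]
  [ 0.142875   0.082125   0.253125   0.493500]
det(I−A) = Σ_j (I−A)_1j·C_1j = (0.85)(0.580125) + (-0.40)(0.320625) + (-0.10)(0.238125) + (-0.35)(0.142875) = 0.2910375
(I − A)⁻¹ = adj(I−A) / det(I−A) ≈
  [   1.9933     0.9883     0.8543     1.2507]
  [   1.1017     1.7356     0.6919     1.0231]
  [   0.8182     0.4703     1.4496     0.6039]
  [   0.4909     0.2822     0.8697     1.6957]
x = (I − A)⁻¹ d = adj(I−A)·d / det(I−A), with det(I−A) = 0.2910375:
  x_P = (0.580125·540 + 0.287625·740 + 0.248625·400 + 0.364000·660) / 0.2910375 = 865.80 / 0.2910375 ≈ 2974.9
  x_S = (0.320625·540 + 0.505125·740 + 0.201375·400 + 0.297750·660) / 0.2910375 = 823.995 / 0.2910375 ≈ 2831.2
  x_R = (0.238125·540 + 0.136875·740 + 0.421875·400 + 0.175750·660) / 0.2910375 = 514.62 / 0.2910375 ≈ 1768.2
  x_C = (0.142875·540 + 0.082125·740 + 0.253125·400 + 0.493500·660) / 0.2910375 = 564.885 / 0.2910375 ≈ 1940.9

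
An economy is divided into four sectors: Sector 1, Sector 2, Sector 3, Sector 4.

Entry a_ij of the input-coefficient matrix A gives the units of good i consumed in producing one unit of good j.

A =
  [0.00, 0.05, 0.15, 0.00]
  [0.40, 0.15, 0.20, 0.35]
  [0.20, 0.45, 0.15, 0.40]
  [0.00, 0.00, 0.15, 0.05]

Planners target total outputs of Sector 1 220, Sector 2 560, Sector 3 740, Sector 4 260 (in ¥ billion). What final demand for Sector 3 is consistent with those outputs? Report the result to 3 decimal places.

I − A =
  [   1.00    -0.05    -0.15     0.00]
  [  -0.40     0.85    -0.20    -0.35]
  [  -0.20    -0.45     0.85    -0.40]
  [   0.00     0.00    -0.15     0.95]
d = (I − A) x:
  d_1 = (+1.00)·220 + (-0.05)·560 + (-0.15)·740 + (+0.00)·260 = 81.000
  d_2 = (-0.40)·220 + (+0.85)·560 + (-0.20)·740 + (-0.35)·260 = 149.000
  d_3 = (-0.20)·220 + (-0.45)·560 + (+0.85)·740 + (-0.40)·260 = 229.000
  d_4 = (+0.00)·220 + (+0.00)·560 + (-0.15)·740 + (+0.95)·260 = 136.000

d_3 = 229.000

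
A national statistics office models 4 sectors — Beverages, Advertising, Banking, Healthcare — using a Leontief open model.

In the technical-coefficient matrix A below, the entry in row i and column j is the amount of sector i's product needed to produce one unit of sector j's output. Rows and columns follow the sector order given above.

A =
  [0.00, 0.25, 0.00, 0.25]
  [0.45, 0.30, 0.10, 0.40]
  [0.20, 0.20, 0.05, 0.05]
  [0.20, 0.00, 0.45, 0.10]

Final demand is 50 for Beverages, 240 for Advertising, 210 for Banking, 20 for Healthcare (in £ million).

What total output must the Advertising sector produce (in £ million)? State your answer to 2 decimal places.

x_2 = 826.51

I − A =
  [   1.00    -0.25     0.00    -0.25]
  [  -0.45     0.70    -0.10    -0.40]
  [  -0.20    -0.20     0.95    -0.05]
  [  -0.20     0.00    -0.45     0.90]
Compute the cofactors C_ij = (−1)^(i+j)·(3×3 minor ij) of I−A; the adjugate is their transpose:
adj(I−A) = Cᵀ =
  [ 0.528750   0.230625   0.146250   0.257500]
  [ 0.505625   0.762500   0.315625   0.496875]
  [ 0.230000   0.217500   0.473750   0.186875]
  [ 0.232500   0.160000   0.269375   0.533125]
det(I−A) = Σ_j (I−A)_1j·C_1j = (1.00)(0.528750) + (-0.25)(0.505625) + (0.00)(0.230000) + (-0.25)(0.232500) = 0.34421875
(I − A)⁻¹ = adj(I−A) / det(I−A) ≈
  [   1.5361     0.6700     0.4249     0.7481]
  [   1.4689     2.2152     0.9169     1.4435]
  [   0.6682     0.6319     1.3763     0.5429]
  [   0.6754     0.4648     0.7826     1.5488]
x = (I − A)⁻¹ d = adj(I−A)·d / det(I−A), with det(I−A) = 0.34421875:
  x_1 = (0.528750·50 + 0.230625·240 + 0.146250·210 + 0.257500·20) / 0.34421875 = 117.65 / 0.34421875 ≈ 341.79
  x_2 = (0.505625·50 + 0.762500·240 + 0.315625·210 + 0.496875·20) / 0.34421875 = 284.50 / 0.34421875 ≈ 826.51
  x_3 = (0.230000·50 + 0.217500·240 + 0.473750·210 + 0.186875·20) / 0.34421875 = 166.925 / 0.34421875 ≈ 484.94
  x_4 = (0.232500·50 + 0.160000·240 + 0.269375·210 + 0.533125·20) / 0.34421875 = 117.25625 / 0.34421875 ≈ 340.64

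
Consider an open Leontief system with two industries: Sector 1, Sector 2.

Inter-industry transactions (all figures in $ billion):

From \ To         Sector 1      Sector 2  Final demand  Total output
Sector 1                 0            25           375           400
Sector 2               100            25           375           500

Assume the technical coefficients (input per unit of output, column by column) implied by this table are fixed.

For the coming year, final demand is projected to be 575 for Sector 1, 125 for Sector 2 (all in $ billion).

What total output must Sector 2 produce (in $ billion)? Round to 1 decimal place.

Technical coefficients a_ij = z_ij / X_j:
  a_11 = 0/400 = 0.00, a_21 = 100/400 = 0.25
  a_12 = 25/500 = 0.05, a_22 = 25/500 = 0.05
I − A =
  [   1.00    -0.05]
  [  -0.25     0.95]
det(I−A) = (1.00)(0.95) − (-0.05)(-0.25) = 0.9375
adj(I−A) = [[0.95, 0.05], [0.25, 1.00]]
(I − A)⁻¹ = adj(I−A) / det(I−A) ≈
  [   1.0133     0.0533]
  [   0.2667     1.0667]
x = (I − A)⁻¹ d = adj(I−A)·d / det(I−A), with det(I−A) = 0.9375:
  x_1 = (0.95·575 + 0.05·125) / 0.9375 = 552.50 / 0.9375 ≈ 589.3
  x_2 = (0.25·575 + 1.00·125) / 0.9375 = 268.75 / 0.9375 ≈ 286.7

x_2 = 286.7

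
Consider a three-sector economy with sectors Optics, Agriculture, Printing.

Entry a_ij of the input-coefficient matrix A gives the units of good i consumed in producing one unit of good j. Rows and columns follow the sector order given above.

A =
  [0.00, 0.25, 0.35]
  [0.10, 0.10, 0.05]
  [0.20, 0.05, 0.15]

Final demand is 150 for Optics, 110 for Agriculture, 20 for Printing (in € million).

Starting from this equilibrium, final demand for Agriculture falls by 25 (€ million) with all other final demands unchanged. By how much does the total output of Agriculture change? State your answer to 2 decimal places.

I − A =
  [   1.00    -0.25    -0.35]
  [  -0.10     0.90    -0.05]
  [  -0.20    -0.05     0.85]
Cofactors of I−A, C_ij = (−1)^(i+j)·(minor ij) (rows/columns in the sector order above):
  C_11 = (0.90)(0.85) − (-0.05)(-0.05) = 0.7625
  C_12 = −[(-0.10)(0.85) − (-0.05)(-0.20)] = 0.0950
  C_13 = (-0.10)(-0.05) − (0.90)(-0.20) = 0.1850
  C_21 = −[(-0.25)(0.85) − (-0.35)(-0.05)] = 0.2300
  C_22 = (1.00)(0.85) − (-0.35)(-0.20) = 0.7800
  C_23 = −[(1.00)(-0.05) − (-0.25)(-0.20)] = 0.1000
  C_31 = (-0.25)(-0.05) − (-0.35)(0.90) = 0.3275
  C_32 = −[(1.00)(-0.05) − (-0.35)(-0.10)] = 0.0850
  C_33 = (1.00)(0.90) − (-0.25)(-0.10) = 0.8750
det(I−A) = Σ_j (I−A)_1j·C_1j = (1.00)(0.7625) + (-0.25)(0.0950) + (-0.35)(0.1850) = 0.6740
adj(I−A) = Cᵀ =
  [ 0.7625   0.2300   0.3275]
  [ 0.0950   0.7800   0.0850]
  [ 0.1850   0.1000   0.8750]
(I − A)⁻¹ = adj(I−A) / det(I−A) ≈
  [   1.1313     0.3412     0.4859]
  [   0.1409     1.1573     0.1261]
  [   0.2745     0.1484     1.2982]
Δx = (I − A)⁻¹ Δd with Δd having -25 in the Agriculture component and 0 elsewhere.
So Δx_2 = L_22 · (-25), where L_22 = adj(I−A)_22 / det(I−A) = 0.7800 / 0.6740.
Δx_2 = 0.7800 × (-25) / 0.6740 = -19.50 / 0.6740 ≈ -28.93.

Δx_2 = -28.93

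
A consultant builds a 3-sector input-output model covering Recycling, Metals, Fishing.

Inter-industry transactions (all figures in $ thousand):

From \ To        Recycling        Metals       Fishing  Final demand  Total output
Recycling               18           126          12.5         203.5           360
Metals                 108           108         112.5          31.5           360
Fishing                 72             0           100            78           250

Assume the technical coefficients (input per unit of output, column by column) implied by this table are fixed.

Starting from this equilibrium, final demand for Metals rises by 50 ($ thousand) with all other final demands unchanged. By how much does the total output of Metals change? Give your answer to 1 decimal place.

Δx_2 = 94.1

Technical coefficients a_ij = z_ij / X_j:
  a_11 = 18/360 = 0.05, a_21 = 108/360 = 0.30, a_31 = 72/360 = 0.20
  a_12 = 126/360 = 0.35, a_22 = 108/360 = 0.30, a_32 = 0/360 = 0.00
  a_13 = 12.5/250 = 0.05, a_23 = 112.5/250 = 0.45, a_33 = 100/250 = 0.40
I − A =
  [   0.95    -0.35    -0.05]
  [  -0.30     0.70    -0.45]
  [  -0.20     0.00     0.60]
Cofactors of I−A, C_ij = (−1)^(i+j)·(minor ij) (rows/columns in the sector order above):
  C_11 = (0.70)(0.60) − (-0.45)(0.00) = 0.4200
  C_12 = −[(-0.30)(0.60) − (-0.45)(-0.20)] = 0.2700
  C_13 = (-0.30)(0.00) − (0.70)(-0.20) = 0.1400
  C_21 = −[(-0.35)(0.60) − (-0.05)(0.00)] = 0.2100
  C_22 = (0.95)(0.60) − (-0.05)(-0.20) = 0.5600
  C_23 = −[(0.95)(0.00) − (-0.35)(-0.20)] = 0.0700
  C_31 = (-0.35)(-0.45) − (-0.05)(0.70) = 0.1925
  C_32 = −[(0.95)(-0.45) − (-0.05)(-0.30)] = 0.4425
  C_33 = (0.95)(0.70) − (-0.35)(-0.30) = 0.5600
det(I−A) = Σ_j (I−A)_1j·C_1j = (0.95)(0.4200) + (-0.35)(0.2700) + (-0.05)(0.1400) = 0.2975
adj(I−A) = Cᵀ =
  [ 0.4200   0.2100   0.1925]
  [ 0.2700   0.5600   0.4425]
  [ 0.1400   0.0700   0.5600]
(I − A)⁻¹ = adj(I−A) / det(I−A) ≈
  [   1.4118     0.7059     0.6471]
  [   0.9076     1.8824     1.4874]
  [   0.4706     0.2353     1.8824]
Δx = (I − A)⁻¹ Δd with Δd having +50 in the Metals component and 0 elsewhere.
So Δx_2 = L_22 · (+50), where L_22 = adj(I−A)_22 / det(I−A) = 0.5600 / 0.2975.
Δx_2 = 0.5600 × (+50) / 0.2975 = 28.00 / 0.2975 ≈ 94.1.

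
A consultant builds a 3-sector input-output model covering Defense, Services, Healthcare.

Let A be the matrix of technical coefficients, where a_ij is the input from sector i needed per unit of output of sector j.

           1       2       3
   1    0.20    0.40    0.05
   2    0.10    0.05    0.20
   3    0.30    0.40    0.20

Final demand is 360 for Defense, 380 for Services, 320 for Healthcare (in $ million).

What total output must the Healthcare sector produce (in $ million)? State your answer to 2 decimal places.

I − A =
  [   0.80    -0.40    -0.05]
  [  -0.10     0.95    -0.20]
  [  -0.30    -0.40     0.80]
Cofactors of I−A, C_ij = (−1)^(i+j)·(minor ij) (rows/columns in the sector order above):
  C_11 = (0.95)(0.80) − (-0.20)(-0.40) = 0.6800
  C_12 = −[(-0.10)(0.80) − (-0.20)(-0.30)] = 0.1400
  C_13 = (-0.10)(-0.40) − (0.95)(-0.30) = 0.3250
  C_21 = −[(-0.40)(0.80) − (-0.05)(-0.40)] = 0.3400
  C_22 = (0.80)(0.80) − (-0.05)(-0.30) = 0.6250
  C_23 = −[(0.80)(-0.40) − (-0.40)(-0.30)] = 0.4400
  C_31 = (-0.40)(-0.20) − (-0.05)(0.95) = 0.1275
  C_32 = −[(0.80)(-0.20) − (-0.05)(-0.10)] = 0.1650
  C_33 = (0.80)(0.95) − (-0.40)(-0.10) = 0.7200
det(I−A) = Σ_j (I−A)_1j·C_1j = (0.80)(0.6800) + (-0.40)(0.1400) + (-0.05)(0.3250) = 0.47175
adj(I−A) = Cᵀ =
  [ 0.6800   0.3400   0.1275]
  [ 0.1400   0.6250   0.1650]
  [ 0.3250   0.4400   0.7200]
(I − A)⁻¹ = adj(I−A) / det(I−A) ≈
  [   1.4414     0.7207     0.2703]
  [   0.2968     1.3249     0.3498]
  [   0.6889     0.9327     1.5262]
x = (I − A)⁻¹ d = adj(I−A)·d / det(I−A), with det(I−A) = 0.47175:
  x_1 = (0.6800·360 + 0.3400·380 + 0.1275·320) / 0.47175 = 414.80 / 0.47175 ≈ 879.28
  x_2 = (0.1400·360 + 0.6250·380 + 0.1650·320) / 0.47175 = 340.70 / 0.47175 ≈ 722.20
  x_3 = (0.3250·360 + 0.4400·380 + 0.7200·320) / 0.47175 = 514.60 / 0.47175 ≈ 1090.83

x_3 = 1090.83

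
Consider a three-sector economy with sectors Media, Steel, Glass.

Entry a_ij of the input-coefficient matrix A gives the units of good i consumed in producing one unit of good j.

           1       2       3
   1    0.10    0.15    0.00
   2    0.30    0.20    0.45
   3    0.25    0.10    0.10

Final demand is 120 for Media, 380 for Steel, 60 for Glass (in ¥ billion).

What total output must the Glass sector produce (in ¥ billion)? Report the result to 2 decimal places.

x_3 = 211.86

I − A =
  [   0.90    -0.15     0.00]
  [  -0.30     0.80    -0.45]
  [  -0.25    -0.10     0.90]
Cofactors of I−A, C_ij = (−1)^(i+j)·(minor ij) (rows/columns in the sector order above):
  C_11 = (0.80)(0.90) − (-0.45)(-0.10) = 0.6750
  C_12 = −[(-0.30)(0.90) − (-0.45)(-0.25)] = 0.3825
  C_13 = (-0.30)(-0.10) − (0.80)(-0.25) = 0.2300
  C_21 = −[(-0.15)(0.90) − (0.00)(-0.10)] = 0.1350
  C_22 = (0.90)(0.90) − (0.00)(-0.25) = 0.8100
  C_23 = −[(0.90)(-0.10) − (-0.15)(-0.25)] = 0.1275
  C_31 = (-0.15)(-0.45) − (0.00)(0.80) = 0.0675
  C_32 = −[(0.90)(-0.45) − (0.00)(-0.30)] = 0.4050
  C_33 = (0.90)(0.80) − (-0.15)(-0.30) = 0.6750
det(I−A) = Σ_j (I−A)_1j·C_1j = (0.90)(0.6750) + (-0.15)(0.3825) + (0.00)(0.2300) = 0.550125
adj(I−A) = Cᵀ =
  [ 0.6750   0.1350   0.0675]
  [ 0.3825   0.8100   0.4050]
  [ 0.2300   0.1275   0.6750]
(I − A)⁻¹ = adj(I−A) / det(I−A) ≈
  [   1.2270     0.2454     0.1227]
  [   0.6953     1.4724     0.7362]
  [   0.4181     0.2318     1.2270]
x = (I − A)⁻¹ d = adj(I−A)·d / det(I−A), with det(I−A) = 0.550125:
  x_1 = (0.6750·120 + 0.1350·380 + 0.0675·60) / 0.550125 = 136.35 / 0.550125 ≈ 247.85
  x_2 = (0.3825·120 + 0.8100·380 + 0.4050·60) / 0.550125 = 378.00 / 0.550125 ≈ 687.12
  x_3 = (0.2300·120 + 0.1275·380 + 0.6750·60) / 0.550125 = 116.55 / 0.550125 ≈ 211.86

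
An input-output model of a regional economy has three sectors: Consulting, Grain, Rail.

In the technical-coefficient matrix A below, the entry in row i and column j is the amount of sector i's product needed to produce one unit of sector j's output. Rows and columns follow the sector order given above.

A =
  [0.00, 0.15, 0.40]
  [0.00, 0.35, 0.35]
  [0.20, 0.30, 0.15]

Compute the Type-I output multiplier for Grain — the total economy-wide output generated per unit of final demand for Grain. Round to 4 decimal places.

m_2 = 3.5000

I − A =
  [   1.00    -0.15    -0.40]
  [   0.00     0.65    -0.35]
  [  -0.20    -0.30     0.85]
Cofactors of I−A, C_ij = (−1)^(i+j)·(minor ij) (rows/columns in the sector order above):
  C_11 = (0.65)(0.85) − (-0.35)(-0.30) = 0.4475
  C_12 = −[(0.00)(0.85) − (-0.35)(-0.20)] = 0.0700
  C_13 = (0.00)(-0.30) − (0.65)(-0.20) = 0.1300
  C_21 = −[(-0.15)(0.85) − (-0.40)(-0.30)] = 0.2475
  C_22 = (1.00)(0.85) − (-0.40)(-0.20) = 0.7700
  C_23 = −[(1.00)(-0.30) − (-0.15)(-0.20)] = 0.3300
  C_31 = (-0.15)(-0.35) − (-0.40)(0.65) = 0.3125
  C_32 = −[(1.00)(-0.35) − (-0.40)(0.00)] = 0.3500
  C_33 = (1.00)(0.65) − (-0.15)(0.00) = 0.6500
det(I−A) = Σ_j (I−A)_1j·C_1j = (1.00)(0.4475) + (-0.15)(0.0700) + (-0.40)(0.1300) = 0.3850
adj(I−A) = Cᵀ =
  [ 0.4475   0.2475   0.3125]
  [ 0.0700   0.7700   0.3500]
  [ 0.1300   0.3300   0.6500]
(I − A)⁻¹ = adj(I−A) / det(I−A) ≈
  [   1.16234     0.64286     0.81169]
  [   0.18182     2.00000     0.90909]
  [   0.33766     0.85714     1.68831]
The output multiplier for sector j is the column-j sum of the Leontief inverse (I − A)⁻¹ = adj(I−A) / det(I−A).
Column 2 of adj(I−A): (0.2475, 0.7700, 0.3300); det(I−A) = 0.3850.
m_2 = (0.2475 + 0.7700 + 0.3300) / 0.3850 = 1.3475 / 0.3850 = 3.5000.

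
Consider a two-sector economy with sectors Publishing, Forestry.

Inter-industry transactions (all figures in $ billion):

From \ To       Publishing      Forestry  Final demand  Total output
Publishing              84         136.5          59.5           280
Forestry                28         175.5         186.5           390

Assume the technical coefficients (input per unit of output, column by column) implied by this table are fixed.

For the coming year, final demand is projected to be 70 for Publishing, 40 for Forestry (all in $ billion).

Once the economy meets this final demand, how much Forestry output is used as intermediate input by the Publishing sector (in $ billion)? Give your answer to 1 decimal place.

Technical coefficients a_ij = z_ij / X_j:
  a_PP = 84/280 = 0.30, a_FP = 28/280 = 0.10
  a_PF = 136.5/390 = 0.35, a_FF = 175.5/390 = 0.45
I − A =
  [   0.70    -0.35]
  [  -0.10     0.55]
det(I−A) = (0.70)(0.55) − (-0.35)(-0.10) = 0.3500
adj(I−A) = [[0.55, 0.35], [0.10, 0.70]]
(I − A)⁻¹ = adj(I−A) / det(I−A) ≈
  [   1.5714     1.0000]
  [   0.2857     2.0000]
First solve x = (I − A)⁻¹ d = adj(I−A)·d / det(I−A); in particular x_P = (0.55·70 + 0.35·40) / 0.3500 = 52.50 / 0.3500 = 150.000.
Intermediate flow from F to P: z_FP = a_FP · x_P = 0.10 × 52.50 / 0.3500 = 5.25 / 0.3500 = 15.0.

z_FP = 15.0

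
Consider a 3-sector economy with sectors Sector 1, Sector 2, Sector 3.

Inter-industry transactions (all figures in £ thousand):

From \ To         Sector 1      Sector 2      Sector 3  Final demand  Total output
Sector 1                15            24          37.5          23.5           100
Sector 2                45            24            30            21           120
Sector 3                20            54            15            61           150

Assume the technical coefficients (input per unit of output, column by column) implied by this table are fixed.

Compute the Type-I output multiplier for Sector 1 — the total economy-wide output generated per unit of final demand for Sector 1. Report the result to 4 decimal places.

Technical coefficients a_ij = z_ij / X_j:
  a_11 = 15/100 = 0.15, a_21 = 45/100 = 0.45, a_31 = 20/100 = 0.20
  a_12 = 24/120 = 0.20, a_22 = 24/120 = 0.20, a_32 = 54/120 = 0.45
  a_13 = 37.5/150 = 0.25, a_23 = 30/150 = 0.20, a_33 = 15/150 = 0.10
I − A =
  [   0.85    -0.20    -0.25]
  [  -0.45     0.80    -0.20]
  [  -0.20    -0.45     0.90]
Cofactors of I−A, C_ij = (−1)^(i+j)·(minor ij) (rows/columns in the sector order above):
  C_11 = (0.80)(0.90) − (-0.20)(-0.45) = 0.6300
  C_12 = −[(-0.45)(0.90) − (-0.20)(-0.20)] = 0.4450
  C_13 = (-0.45)(-0.45) − (0.80)(-0.20) = 0.3625
  C_21 = −[(-0.20)(0.90) − (-0.25)(-0.45)] = 0.2925
  C_22 = (0.85)(0.90) − (-0.25)(-0.20) = 0.7150
  C_23 = −[(0.85)(-0.45) − (-0.20)(-0.20)] = 0.4225
  C_31 = (-0.20)(-0.20) − (-0.25)(0.80) = 0.2400
  C_32 = −[(0.85)(-0.20) − (-0.25)(-0.45)] = 0.2825
  C_33 = (0.85)(0.80) − (-0.20)(-0.45) = 0.5900
det(I−A) = Σ_j (I−A)_1j·C_1j = (0.85)(0.6300) + (-0.20)(0.4450) + (-0.25)(0.3625) = 0.355875
adj(I−A) = Cᵀ =
  [ 0.6300   0.2925   0.2400]
  [ 0.4450   0.7150   0.2825]
  [ 0.3625   0.4225   0.5900]
(I − A)⁻¹ = adj(I−A) / det(I−A) ≈
  [   1.77028     0.82192     0.67439]
  [   1.25044     2.00913     0.79382]
  [   1.01862     1.18721     1.65789]
The output multiplier for sector j is the column-j sum of the Leontief inverse (I − A)⁻¹ = adj(I−A) / det(I−A).
Column 1 of adj(I−A): (0.6300, 0.4450, 0.3625); det(I−A) = 0.355875.
m_1 = (0.6300 + 0.4450 + 0.3625) / 0.355875 = 1.4375 / 0.355875 ≈ 4.0393.

m_1 = 4.0393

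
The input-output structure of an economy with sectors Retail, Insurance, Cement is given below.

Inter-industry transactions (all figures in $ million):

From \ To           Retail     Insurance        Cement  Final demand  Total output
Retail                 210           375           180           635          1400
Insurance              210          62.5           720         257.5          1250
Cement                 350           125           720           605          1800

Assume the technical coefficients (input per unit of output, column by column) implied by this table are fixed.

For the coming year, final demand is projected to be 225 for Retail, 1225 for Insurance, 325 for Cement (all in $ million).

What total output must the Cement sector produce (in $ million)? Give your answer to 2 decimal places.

Technical coefficients a_ij = z_ij / X_j:
  a_11 = 210/1400 = 0.15, a_21 = 210/1400 = 0.15, a_31 = 350/1400 = 0.25
  a_12 = 375/1250 = 0.30, a_22 = 62.5/1250 = 0.05, a_32 = 125/1250 = 0.10
  a_13 = 180/1800 = 0.10, a_23 = 720/1800 = 0.40, a_33 = 720/1800 = 0.40
I − A =
  [   0.85    -0.30    -0.10]
  [  -0.15     0.95    -0.40]
  [  -0.25    -0.10     0.60]
Cofactors of I−A, C_ij = (−1)^(i+j)·(minor ij) (rows/columns in the sector order above):
  C_11 = (0.95)(0.60) − (-0.40)(-0.10) = 0.5300
  C_12 = −[(-0.15)(0.60) − (-0.40)(-0.25)] = 0.1900
  C_13 = (-0.15)(-0.10) − (0.95)(-0.25) = 0.2525
  C_21 = −[(-0.30)(0.60) − (-0.10)(-0.10)] = 0.1900
  C_22 = (0.85)(0.60) − (-0.10)(-0.25) = 0.4850
  C_23 = −[(0.85)(-0.10) − (-0.30)(-0.25)] = 0.1600
  C_31 = (-0.30)(-0.40) − (-0.10)(0.95) = 0.2150
  C_32 = −[(0.85)(-0.40) − (-0.10)(-0.15)] = 0.3550
  C_33 = (0.85)(0.95) − (-0.30)(-0.15) = 0.7625
det(I−A) = Σ_j (I−A)_1j·C_1j = (0.85)(0.5300) + (-0.30)(0.1900) + (-0.10)(0.2525) = 0.36825
adj(I−A) = Cᵀ =
  [ 0.5300   0.1900   0.2150]
  [ 0.1900   0.4850   0.3550]
  [ 0.2525   0.1600   0.7625]
(I − A)⁻¹ = adj(I−A) / det(I−A) ≈
  [   1.4392     0.5160     0.5838]
  [   0.5160     1.3170     0.9640]
  [   0.6857     0.4345     2.0706]
x = (I − A)⁻¹ d = adj(I−A)·d / det(I−A), with det(I−A) = 0.36825:
  x_1 = (0.5300·225 + 0.1900·1225 + 0.2150·325) / 0.36825 = 421.875 / 0.36825 ≈ 1145.62
  x_2 = (0.1900·225 + 0.4850·1225 + 0.3550·325) / 0.36825 = 752.25 / 0.36825 ≈ 2042.77
  x_3 = (0.2525·225 + 0.1600·1225 + 0.7625·325) / 0.36825 = 500.625 / 0.36825 ≈ 1359.47

x_3 = 1359.47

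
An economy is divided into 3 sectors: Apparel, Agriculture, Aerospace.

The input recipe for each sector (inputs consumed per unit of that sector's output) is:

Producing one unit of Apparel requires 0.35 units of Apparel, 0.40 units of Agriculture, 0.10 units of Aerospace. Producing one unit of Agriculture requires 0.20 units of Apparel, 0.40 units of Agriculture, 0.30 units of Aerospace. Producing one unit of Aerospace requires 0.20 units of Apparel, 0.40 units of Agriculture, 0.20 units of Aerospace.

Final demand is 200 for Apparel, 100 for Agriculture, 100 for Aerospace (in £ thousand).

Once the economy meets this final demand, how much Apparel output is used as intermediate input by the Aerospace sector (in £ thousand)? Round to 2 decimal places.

z_13 = 140.48

I − A =
  [   0.65    -0.20    -0.20]
  [  -0.40     0.60    -0.40]
  [  -0.10    -0.30     0.80]
Cofactors of I−A, C_ij = (−1)^(i+j)·(minor ij) (rows/columns in the sector order above):
  C_11 = (0.60)(0.80) − (-0.40)(-0.30) = 0.3600
  C_12 = −[(-0.40)(0.80) − (-0.40)(-0.10)] = 0.3600
  C_13 = (-0.40)(-0.30) − (0.60)(-0.10) = 0.1800
  C_21 = −[(-0.20)(0.80) − (-0.20)(-0.30)] = 0.2200
  C_22 = (0.65)(0.80) − (-0.20)(-0.10) = 0.5000
  C_23 = −[(0.65)(-0.30) − (-0.20)(-0.10)] = 0.2150
  C_31 = (-0.20)(-0.40) − (-0.20)(0.60) = 0.2000
  C_32 = −[(0.65)(-0.40) − (-0.20)(-0.40)] = 0.3400
  C_33 = (0.65)(0.60) − (-0.20)(-0.40) = 0.3100
det(I−A) = Σ_j (I−A)_1j·C_1j = (0.65)(0.3600) + (-0.20)(0.3600) + (-0.20)(0.1800) = 0.1260
adj(I−A) = Cᵀ =
  [ 0.3600   0.2200   0.2000]
  [ 0.3600   0.5000   0.3400]
  [ 0.1800   0.2150   0.3100]
(I − A)⁻¹ = adj(I−A) / det(I−A) ≈
  [   2.8571     1.7460     1.5873]
  [   2.8571     3.9683     2.6984]
  [   1.4286     1.7063     2.4603]
First solve x = (I − A)⁻¹ d = adj(I−A)·d / det(I−A); in particular x_3 = (0.1800·200 + 0.2150·100 + 0.3100·100) / 0.1260 = 88.50 / 0.1260 ≈ 702.3810.
Intermediate flow from 1 to 3: z_13 = a_13 · x_3 = 0.20 × 88.50 / 0.1260 = 17.70 / 0.1260 ≈ 140.48.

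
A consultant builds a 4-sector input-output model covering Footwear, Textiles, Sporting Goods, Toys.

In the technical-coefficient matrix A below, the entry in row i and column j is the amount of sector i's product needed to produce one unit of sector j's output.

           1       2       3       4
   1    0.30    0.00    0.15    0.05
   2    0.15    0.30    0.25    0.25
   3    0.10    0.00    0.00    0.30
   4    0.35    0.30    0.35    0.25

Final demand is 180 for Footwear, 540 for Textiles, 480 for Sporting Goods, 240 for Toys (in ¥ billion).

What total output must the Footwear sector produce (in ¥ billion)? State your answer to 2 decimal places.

x_1 = 637.80

I − A =
  [   0.70     0.00    -0.15    -0.05]
  [  -0.15     0.70    -0.25    -0.25]
  [  -0.10     0.00     1.00    -0.30]
  [  -0.35    -0.30    -0.35     0.75]
Compute the cofactors C_ij = (−1)^(i+j)·(3×3 minor ij) of I−A; the adjugate is their transpose:
adj(I−A) = Cᵀ =
  [ 0.35400   0.02850   0.08350   0.06650]
  [ 0.23800   0.40525   0.22075   0.23925]
  [ 0.13200   0.06450   0.30050   0.15050]
  [ 0.32200   0.20550   0.26750   0.47950]
det(I−A) = Σ_j (I−A)_1j·C_1j = (0.70)(0.35400) + (0.00)(0.23800) + (-0.15)(0.13200) + (-0.05)(0.32200) = 0.2119
(I − A)⁻¹ = adj(I−A) / det(I−A) ≈
  [   1.6706     0.1345     0.3941     0.3138]
  [   1.1232     1.9125     1.0418     1.1291]
  [   0.6229     0.3044     1.4181     0.7102]
  [   1.5196     0.9698     1.2624     2.2629]
x = (I − A)⁻¹ d = adj(I−A)·d / det(I−A), with det(I−A) = 0.2119:
  x_1 = (0.35400·180 + 0.02850·540 + 0.08350·480 + 0.06650·240) / 0.2119 = 135.15 / 0.2119 ≈ 637.80
  x_2 = (0.23800·180 + 0.40525·540 + 0.22075·480 + 0.23925·240) / 0.2119 = 425.055 / 0.2119 ≈ 2005.92
  x_3 = (0.13200·180 + 0.06450·540 + 0.30050·480 + 0.15050·240) / 0.2119 = 238.95 / 0.2119 ≈ 1127.65
  x_4 = (0.32200·180 + 0.20550·540 + 0.26750·480 + 0.47950·240) / 0.2119 = 412.41 / 0.2119 ≈ 1946.25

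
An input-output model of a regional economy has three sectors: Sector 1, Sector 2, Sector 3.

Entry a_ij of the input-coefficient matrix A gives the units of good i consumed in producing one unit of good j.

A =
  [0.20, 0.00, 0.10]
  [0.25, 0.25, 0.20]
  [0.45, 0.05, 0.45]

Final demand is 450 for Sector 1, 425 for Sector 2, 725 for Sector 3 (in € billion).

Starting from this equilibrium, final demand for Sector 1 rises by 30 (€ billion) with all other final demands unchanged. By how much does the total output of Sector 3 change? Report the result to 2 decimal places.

Δx_3 = 36.59

I − A =
  [   0.80     0.00    -0.10]
  [  -0.25     0.75    -0.20]
  [  -0.45    -0.05     0.55]
Cofactors of I−A, C_ij = (−1)^(i+j)·(minor ij) (rows/columns in the sector order above):
  C_11 = (0.75)(0.55) − (-0.20)(-0.05) = 0.4025
  C_12 = −[(-0.25)(0.55) − (-0.20)(-0.45)] = 0.2275
  C_13 = (-0.25)(-0.05) − (0.75)(-0.45) = 0.3500
  C_21 = −[(0.00)(0.55) − (-0.10)(-0.05)] = 0.0050
  C_22 = (0.80)(0.55) − (-0.10)(-0.45) = 0.3950
  C_23 = −[(0.80)(-0.05) − (0.00)(-0.45)] = 0.0400
  C_31 = (0.00)(-0.20) − (-0.10)(0.75) = 0.0750
  C_32 = −[(0.80)(-0.20) − (-0.10)(-0.25)] = 0.1850
  C_33 = (0.80)(0.75) − (0.00)(-0.25) = 0.6000
det(I−A) = Σ_j (I−A)_1j·C_1j = (0.80)(0.4025) + (0.00)(0.2275) + (-0.10)(0.3500) = 0.2870
adj(I−A) = Cᵀ =
  [ 0.4025   0.0050   0.0750]
  [ 0.2275   0.3950   0.1850]
  [ 0.3500   0.0400   0.6000]
(I − A)⁻¹ = adj(I−A) / det(I−A) ≈
  [   1.4024     0.0174     0.2613]
  [   0.7927     1.3763     0.6446]
  [   1.2195     0.1394     2.0906]
Δx = (I − A)⁻¹ Δd with Δd having +30 in the Sector 1 component and 0 elsewhere.
So Δx_3 = L_31 · (+30), where L_31 = adj(I−A)_31 / det(I−A) = 0.3500 / 0.2870.
Δx_3 = 0.3500 × (+30) / 0.2870 = 10.50 / 0.2870 ≈ 36.59.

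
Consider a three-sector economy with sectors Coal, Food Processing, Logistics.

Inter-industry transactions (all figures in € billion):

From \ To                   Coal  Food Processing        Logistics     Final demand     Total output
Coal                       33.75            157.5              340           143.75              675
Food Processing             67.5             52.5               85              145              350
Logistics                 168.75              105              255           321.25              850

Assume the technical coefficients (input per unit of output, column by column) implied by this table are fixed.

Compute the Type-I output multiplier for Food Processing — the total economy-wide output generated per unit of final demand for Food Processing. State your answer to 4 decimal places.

Technical coefficients a_ij = z_ij / X_j:
  a_11 = 33.75/675 = 0.05, a_21 = 67.5/675 = 0.10, a_31 = 168.75/675 = 0.25
  a_12 = 157.5/350 = 0.45, a_22 = 52.5/350 = 0.15, a_32 = 105/350 = 0.30
  a_13 = 340/850 = 0.40, a_23 = 85/850 = 0.10, a_33 = 255/850 = 0.30
I − A =
  [   0.95    -0.45    -0.40]
  [  -0.10     0.85    -0.10]
  [  -0.25    -0.30     0.70]
Cofactors of I−A, C_ij = (−1)^(i+j)·(minor ij) (rows/columns in the sector order above):
  C_11 = (0.85)(0.70) − (-0.10)(-0.30) = 0.5650
  C_12 = −[(-0.10)(0.70) − (-0.10)(-0.25)] = 0.0950
  C_13 = (-0.10)(-0.30) − (0.85)(-0.25) = 0.2425
  C_21 = −[(-0.45)(0.70) − (-0.40)(-0.30)] = 0.4350
  C_22 = (0.95)(0.70) − (-0.40)(-0.25) = 0.5650
  C_23 = −[(0.95)(-0.30) − (-0.45)(-0.25)] = 0.3975
  C_31 = (-0.45)(-0.10) − (-0.40)(0.85) = 0.3850
  C_32 = −[(0.95)(-0.10) − (-0.40)(-0.10)] = 0.1350
  C_33 = (0.95)(0.85) − (-0.45)(-0.10) = 0.7625
det(I−A) = Σ_j (I−A)_1j·C_1j = (0.95)(0.5650) + (-0.45)(0.0950) + (-0.40)(0.2425) = 0.3970
adj(I−A) = Cᵀ =
  [ 0.5650   0.4350   0.3850]
  [ 0.0950   0.5650   0.1350]
  [ 0.2425   0.3975   0.7625]
(I − A)⁻¹ = adj(I−A) / det(I−A) ≈
  [   1.42317     1.09572     0.96977]
  [   0.23929     1.42317     0.34005]
  [   0.61083     1.00126     1.92065]
The output multiplier for sector j is the column-j sum of the Leontief inverse (I − A)⁻¹ = adj(I−A) / det(I−A).
Column 2 of adj(I−A): (0.4350, 0.5650, 0.3975); det(I−A) = 0.3970.
m_2 = (0.4350 + 0.5650 + 0.3975) / 0.3970 = 1.3975 / 0.3970 ≈ 3.5202.

m_2 = 3.5202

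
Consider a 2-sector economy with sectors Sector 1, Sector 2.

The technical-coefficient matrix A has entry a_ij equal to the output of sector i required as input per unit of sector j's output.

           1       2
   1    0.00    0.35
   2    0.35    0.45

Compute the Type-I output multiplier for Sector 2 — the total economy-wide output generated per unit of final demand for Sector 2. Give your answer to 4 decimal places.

I − A =
  [   1.00    -0.35]
  [  -0.35     0.55]
det(I−A) = (1.00)(0.55) − (-0.35)(-0.35) = 0.4275
adj(I−A) = [[0.55, 0.35], [0.35, 1.00]]
(I − A)⁻¹ = adj(I−A) / det(I−A) ≈
  [   1.28655     0.81871]
  [   0.81871     2.33918]
The output multiplier for sector j is the column-j sum of the Leontief inverse (I − A)⁻¹ = adj(I−A) / det(I−A).
Column 2 of adj(I−A): (0.35, 1.00); det(I−A) = 0.4275.
m_2 = (0.35 + 1.00) / 0.4275 = 1.35 / 0.4275 ≈ 3.1579.

m_2 = 3.1579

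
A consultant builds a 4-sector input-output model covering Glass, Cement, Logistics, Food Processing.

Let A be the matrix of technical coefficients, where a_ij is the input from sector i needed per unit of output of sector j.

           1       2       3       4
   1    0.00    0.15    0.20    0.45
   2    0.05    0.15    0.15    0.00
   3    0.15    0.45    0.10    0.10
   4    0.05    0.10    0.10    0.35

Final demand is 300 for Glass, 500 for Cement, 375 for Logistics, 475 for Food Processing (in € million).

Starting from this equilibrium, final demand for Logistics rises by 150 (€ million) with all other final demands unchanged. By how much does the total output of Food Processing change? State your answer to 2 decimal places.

Δx_4 = 42.17

I − A =
  [   1.00    -0.15    -0.20    -0.45]
  [  -0.05     0.85    -0.15     0.00]
  [  -0.15    -0.45     0.90    -0.10]
  [  -0.05    -0.10    -0.10     0.65]
Compute the cofactors C_ij = (−1)^(i+j)·(3×3 minor ij) of I−A; the adjugate is their transpose:
adj(I−A) = Cᵀ =
  [ 0.443375   0.207500   0.170125   0.333125]
  [ 0.044125   0.527500   0.102875   0.046375]
  [ 0.102250   0.314500   0.526250   0.151750]
  [ 0.056625   0.145500   0.109875   0.657375]
det(I−A) = Σ_j (I−A)_1j·C_1j = (1.00)(0.443375) + (-0.15)(0.044125) + (-0.20)(0.102250) + (-0.45)(0.056625) = 0.390825
(I − A)⁻¹ = adj(I−A) / det(I−A) ≈
  [   1.1345     0.5309     0.4353     0.8524]
  [   0.1129     1.3497     0.2632     0.1187]
  [   0.2616     0.8047     1.3465     0.3883]
  [   0.1449     0.3723     0.2811     1.6820]
Δx = (I − A)⁻¹ Δd with Δd having +150 in the Logistics component and 0 elsewhere.
So Δx_4 = L_43 · (+150), where L_43 = adj(I−A)_43 / det(I−A) = 0.109875 / 0.390825.
Δx_4 = 0.109875 × (+150) / 0.390825 = 16.48125 / 0.390825 ≈ 42.17.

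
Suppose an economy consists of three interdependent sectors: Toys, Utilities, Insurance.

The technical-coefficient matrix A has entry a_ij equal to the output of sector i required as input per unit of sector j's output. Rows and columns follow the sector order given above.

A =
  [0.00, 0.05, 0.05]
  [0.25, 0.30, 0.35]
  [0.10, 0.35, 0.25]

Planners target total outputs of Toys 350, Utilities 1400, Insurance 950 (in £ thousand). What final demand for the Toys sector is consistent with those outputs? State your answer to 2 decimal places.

d_1 = 232.50

I − A =
  [   1.00    -0.05    -0.05]
  [  -0.25     0.70    -0.35]
  [  -0.10    -0.35     0.75]
d = (I − A) x:
  d_1 = (+1.00)·350 + (-0.05)·1400 + (-0.05)·950 = 232.50
  d_2 = (-0.25)·350 + (+0.70)·1400 + (-0.35)·950 = 560.00
  d_3 = (-0.10)·350 + (-0.35)·1400 + (+0.75)·950 = 187.50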